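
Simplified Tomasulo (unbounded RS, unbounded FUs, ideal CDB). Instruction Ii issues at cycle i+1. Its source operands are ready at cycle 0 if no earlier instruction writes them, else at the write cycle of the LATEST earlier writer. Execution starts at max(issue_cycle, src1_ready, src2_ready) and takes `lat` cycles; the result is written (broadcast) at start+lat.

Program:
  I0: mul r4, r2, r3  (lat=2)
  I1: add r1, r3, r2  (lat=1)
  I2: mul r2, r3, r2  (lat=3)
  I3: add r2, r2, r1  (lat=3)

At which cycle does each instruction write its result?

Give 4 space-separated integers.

I0 mul r4: issue@1 deps=(None,None) exec_start@1 write@3
I1 add r1: issue@2 deps=(None,None) exec_start@2 write@3
I2 mul r2: issue@3 deps=(None,None) exec_start@3 write@6
I3 add r2: issue@4 deps=(2,1) exec_start@6 write@9

Answer: 3 3 6 9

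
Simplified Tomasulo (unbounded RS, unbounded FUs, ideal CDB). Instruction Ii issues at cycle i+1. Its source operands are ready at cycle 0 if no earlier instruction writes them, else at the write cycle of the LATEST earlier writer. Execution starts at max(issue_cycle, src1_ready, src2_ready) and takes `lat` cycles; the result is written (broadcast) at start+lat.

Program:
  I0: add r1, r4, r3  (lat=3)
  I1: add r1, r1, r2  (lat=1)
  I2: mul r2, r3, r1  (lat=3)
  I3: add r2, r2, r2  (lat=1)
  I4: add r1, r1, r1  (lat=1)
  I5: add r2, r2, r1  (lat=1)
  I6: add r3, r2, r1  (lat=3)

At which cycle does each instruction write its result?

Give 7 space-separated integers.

I0 add r1: issue@1 deps=(None,None) exec_start@1 write@4
I1 add r1: issue@2 deps=(0,None) exec_start@4 write@5
I2 mul r2: issue@3 deps=(None,1) exec_start@5 write@8
I3 add r2: issue@4 deps=(2,2) exec_start@8 write@9
I4 add r1: issue@5 deps=(1,1) exec_start@5 write@6
I5 add r2: issue@6 deps=(3,4) exec_start@9 write@10
I6 add r3: issue@7 deps=(5,4) exec_start@10 write@13

Answer: 4 5 8 9 6 10 13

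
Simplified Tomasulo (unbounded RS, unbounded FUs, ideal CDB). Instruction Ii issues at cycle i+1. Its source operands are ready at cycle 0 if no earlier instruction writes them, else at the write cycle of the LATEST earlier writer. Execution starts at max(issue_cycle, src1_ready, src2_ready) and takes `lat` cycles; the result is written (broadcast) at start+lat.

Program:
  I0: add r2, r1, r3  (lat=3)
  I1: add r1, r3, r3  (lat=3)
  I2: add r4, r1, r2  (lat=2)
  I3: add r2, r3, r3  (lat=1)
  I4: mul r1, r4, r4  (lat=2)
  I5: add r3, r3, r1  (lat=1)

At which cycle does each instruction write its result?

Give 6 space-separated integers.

I0 add r2: issue@1 deps=(None,None) exec_start@1 write@4
I1 add r1: issue@2 deps=(None,None) exec_start@2 write@5
I2 add r4: issue@3 deps=(1,0) exec_start@5 write@7
I3 add r2: issue@4 deps=(None,None) exec_start@4 write@5
I4 mul r1: issue@5 deps=(2,2) exec_start@7 write@9
I5 add r3: issue@6 deps=(None,4) exec_start@9 write@10

Answer: 4 5 7 5 9 10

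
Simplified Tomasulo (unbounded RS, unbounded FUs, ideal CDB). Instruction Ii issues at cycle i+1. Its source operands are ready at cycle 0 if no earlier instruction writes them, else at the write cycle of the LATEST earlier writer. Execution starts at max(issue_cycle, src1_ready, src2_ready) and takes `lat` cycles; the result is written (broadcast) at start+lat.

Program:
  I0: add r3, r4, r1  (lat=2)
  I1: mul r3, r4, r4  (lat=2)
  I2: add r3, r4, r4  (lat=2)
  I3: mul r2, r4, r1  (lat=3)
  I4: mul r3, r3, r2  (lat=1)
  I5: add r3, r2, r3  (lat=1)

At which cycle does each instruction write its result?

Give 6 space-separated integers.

I0 add r3: issue@1 deps=(None,None) exec_start@1 write@3
I1 mul r3: issue@2 deps=(None,None) exec_start@2 write@4
I2 add r3: issue@3 deps=(None,None) exec_start@3 write@5
I3 mul r2: issue@4 deps=(None,None) exec_start@4 write@7
I4 mul r3: issue@5 deps=(2,3) exec_start@7 write@8
I5 add r3: issue@6 deps=(3,4) exec_start@8 write@9

Answer: 3 4 5 7 8 9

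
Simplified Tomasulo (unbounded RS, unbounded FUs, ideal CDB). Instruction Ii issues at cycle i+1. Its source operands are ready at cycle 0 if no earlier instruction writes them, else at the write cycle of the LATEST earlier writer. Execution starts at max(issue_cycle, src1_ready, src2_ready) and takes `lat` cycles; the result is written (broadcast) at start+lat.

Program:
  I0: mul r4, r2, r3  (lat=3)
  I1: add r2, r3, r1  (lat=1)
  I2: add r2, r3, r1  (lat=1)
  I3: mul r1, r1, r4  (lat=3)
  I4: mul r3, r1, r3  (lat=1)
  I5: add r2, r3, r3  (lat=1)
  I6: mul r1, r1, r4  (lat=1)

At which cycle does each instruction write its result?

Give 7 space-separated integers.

I0 mul r4: issue@1 deps=(None,None) exec_start@1 write@4
I1 add r2: issue@2 deps=(None,None) exec_start@2 write@3
I2 add r2: issue@3 deps=(None,None) exec_start@3 write@4
I3 mul r1: issue@4 deps=(None,0) exec_start@4 write@7
I4 mul r3: issue@5 deps=(3,None) exec_start@7 write@8
I5 add r2: issue@6 deps=(4,4) exec_start@8 write@9
I6 mul r1: issue@7 deps=(3,0) exec_start@7 write@8

Answer: 4 3 4 7 8 9 8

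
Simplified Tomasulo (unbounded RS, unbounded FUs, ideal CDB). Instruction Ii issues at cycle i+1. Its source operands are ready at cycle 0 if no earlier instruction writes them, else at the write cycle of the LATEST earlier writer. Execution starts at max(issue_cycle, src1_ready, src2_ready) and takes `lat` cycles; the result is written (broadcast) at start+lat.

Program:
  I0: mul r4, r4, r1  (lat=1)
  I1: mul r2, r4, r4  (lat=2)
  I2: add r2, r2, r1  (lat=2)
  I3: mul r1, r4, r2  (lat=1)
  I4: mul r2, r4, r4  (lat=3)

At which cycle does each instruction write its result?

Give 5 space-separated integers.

Answer: 2 4 6 7 8

Derivation:
I0 mul r4: issue@1 deps=(None,None) exec_start@1 write@2
I1 mul r2: issue@2 deps=(0,0) exec_start@2 write@4
I2 add r2: issue@3 deps=(1,None) exec_start@4 write@6
I3 mul r1: issue@4 deps=(0,2) exec_start@6 write@7
I4 mul r2: issue@5 deps=(0,0) exec_start@5 write@8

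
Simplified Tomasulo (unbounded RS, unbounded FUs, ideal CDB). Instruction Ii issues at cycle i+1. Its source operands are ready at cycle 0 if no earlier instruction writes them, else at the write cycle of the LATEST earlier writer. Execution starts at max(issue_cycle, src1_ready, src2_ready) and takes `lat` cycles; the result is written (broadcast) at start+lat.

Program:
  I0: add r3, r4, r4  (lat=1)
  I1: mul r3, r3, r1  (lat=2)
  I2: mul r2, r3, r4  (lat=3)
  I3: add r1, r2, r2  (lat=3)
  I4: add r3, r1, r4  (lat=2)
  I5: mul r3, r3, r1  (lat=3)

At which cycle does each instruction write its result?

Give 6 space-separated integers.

I0 add r3: issue@1 deps=(None,None) exec_start@1 write@2
I1 mul r3: issue@2 deps=(0,None) exec_start@2 write@4
I2 mul r2: issue@3 deps=(1,None) exec_start@4 write@7
I3 add r1: issue@4 deps=(2,2) exec_start@7 write@10
I4 add r3: issue@5 deps=(3,None) exec_start@10 write@12
I5 mul r3: issue@6 deps=(4,3) exec_start@12 write@15

Answer: 2 4 7 10 12 15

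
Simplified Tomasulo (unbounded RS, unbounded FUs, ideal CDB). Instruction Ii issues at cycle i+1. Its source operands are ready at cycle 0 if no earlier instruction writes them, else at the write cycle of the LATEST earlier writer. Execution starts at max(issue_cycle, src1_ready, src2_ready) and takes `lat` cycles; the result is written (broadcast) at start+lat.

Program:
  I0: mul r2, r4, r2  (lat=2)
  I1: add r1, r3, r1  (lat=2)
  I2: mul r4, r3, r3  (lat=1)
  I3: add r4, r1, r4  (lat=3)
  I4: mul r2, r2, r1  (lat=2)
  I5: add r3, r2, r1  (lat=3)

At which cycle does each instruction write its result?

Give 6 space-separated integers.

Answer: 3 4 4 7 7 10

Derivation:
I0 mul r2: issue@1 deps=(None,None) exec_start@1 write@3
I1 add r1: issue@2 deps=(None,None) exec_start@2 write@4
I2 mul r4: issue@3 deps=(None,None) exec_start@3 write@4
I3 add r4: issue@4 deps=(1,2) exec_start@4 write@7
I4 mul r2: issue@5 deps=(0,1) exec_start@5 write@7
I5 add r3: issue@6 deps=(4,1) exec_start@7 write@10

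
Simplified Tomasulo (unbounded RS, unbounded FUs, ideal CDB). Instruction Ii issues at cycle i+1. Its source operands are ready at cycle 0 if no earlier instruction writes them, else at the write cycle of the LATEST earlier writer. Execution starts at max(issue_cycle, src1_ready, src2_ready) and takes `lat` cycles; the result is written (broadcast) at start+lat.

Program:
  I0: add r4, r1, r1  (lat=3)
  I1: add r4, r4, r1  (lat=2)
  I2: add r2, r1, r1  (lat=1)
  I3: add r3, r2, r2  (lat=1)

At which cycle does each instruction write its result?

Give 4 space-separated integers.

Answer: 4 6 4 5

Derivation:
I0 add r4: issue@1 deps=(None,None) exec_start@1 write@4
I1 add r4: issue@2 deps=(0,None) exec_start@4 write@6
I2 add r2: issue@3 deps=(None,None) exec_start@3 write@4
I3 add r3: issue@4 deps=(2,2) exec_start@4 write@5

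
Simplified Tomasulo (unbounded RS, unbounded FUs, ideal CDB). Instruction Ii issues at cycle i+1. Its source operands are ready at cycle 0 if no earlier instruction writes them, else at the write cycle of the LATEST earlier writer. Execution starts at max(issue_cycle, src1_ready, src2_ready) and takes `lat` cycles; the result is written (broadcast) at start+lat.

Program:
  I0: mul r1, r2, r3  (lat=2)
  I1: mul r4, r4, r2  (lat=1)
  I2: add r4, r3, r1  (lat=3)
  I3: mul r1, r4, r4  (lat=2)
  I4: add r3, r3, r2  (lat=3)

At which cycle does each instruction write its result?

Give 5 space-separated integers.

Answer: 3 3 6 8 8

Derivation:
I0 mul r1: issue@1 deps=(None,None) exec_start@1 write@3
I1 mul r4: issue@2 deps=(None,None) exec_start@2 write@3
I2 add r4: issue@3 deps=(None,0) exec_start@3 write@6
I3 mul r1: issue@4 deps=(2,2) exec_start@6 write@8
I4 add r3: issue@5 deps=(None,None) exec_start@5 write@8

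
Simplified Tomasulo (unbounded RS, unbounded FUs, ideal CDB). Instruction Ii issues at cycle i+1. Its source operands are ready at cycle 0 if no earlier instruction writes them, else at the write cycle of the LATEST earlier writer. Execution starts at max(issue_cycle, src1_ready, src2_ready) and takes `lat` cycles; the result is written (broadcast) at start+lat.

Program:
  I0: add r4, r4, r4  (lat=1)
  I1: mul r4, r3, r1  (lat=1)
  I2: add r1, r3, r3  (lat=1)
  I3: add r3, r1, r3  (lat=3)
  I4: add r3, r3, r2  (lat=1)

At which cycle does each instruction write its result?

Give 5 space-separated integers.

Answer: 2 3 4 7 8

Derivation:
I0 add r4: issue@1 deps=(None,None) exec_start@1 write@2
I1 mul r4: issue@2 deps=(None,None) exec_start@2 write@3
I2 add r1: issue@3 deps=(None,None) exec_start@3 write@4
I3 add r3: issue@4 deps=(2,None) exec_start@4 write@7
I4 add r3: issue@5 deps=(3,None) exec_start@7 write@8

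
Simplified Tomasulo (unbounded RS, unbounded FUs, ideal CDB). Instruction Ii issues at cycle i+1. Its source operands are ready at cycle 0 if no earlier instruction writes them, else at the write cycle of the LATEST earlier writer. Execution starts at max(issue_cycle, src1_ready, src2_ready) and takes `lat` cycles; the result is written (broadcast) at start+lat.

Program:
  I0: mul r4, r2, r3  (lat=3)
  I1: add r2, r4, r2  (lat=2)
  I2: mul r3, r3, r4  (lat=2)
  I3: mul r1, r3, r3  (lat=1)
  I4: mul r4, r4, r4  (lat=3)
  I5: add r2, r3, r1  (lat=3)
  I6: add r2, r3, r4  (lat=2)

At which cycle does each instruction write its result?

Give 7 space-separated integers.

I0 mul r4: issue@1 deps=(None,None) exec_start@1 write@4
I1 add r2: issue@2 deps=(0,None) exec_start@4 write@6
I2 mul r3: issue@3 deps=(None,0) exec_start@4 write@6
I3 mul r1: issue@4 deps=(2,2) exec_start@6 write@7
I4 mul r4: issue@5 deps=(0,0) exec_start@5 write@8
I5 add r2: issue@6 deps=(2,3) exec_start@7 write@10
I6 add r2: issue@7 deps=(2,4) exec_start@8 write@10

Answer: 4 6 6 7 8 10 10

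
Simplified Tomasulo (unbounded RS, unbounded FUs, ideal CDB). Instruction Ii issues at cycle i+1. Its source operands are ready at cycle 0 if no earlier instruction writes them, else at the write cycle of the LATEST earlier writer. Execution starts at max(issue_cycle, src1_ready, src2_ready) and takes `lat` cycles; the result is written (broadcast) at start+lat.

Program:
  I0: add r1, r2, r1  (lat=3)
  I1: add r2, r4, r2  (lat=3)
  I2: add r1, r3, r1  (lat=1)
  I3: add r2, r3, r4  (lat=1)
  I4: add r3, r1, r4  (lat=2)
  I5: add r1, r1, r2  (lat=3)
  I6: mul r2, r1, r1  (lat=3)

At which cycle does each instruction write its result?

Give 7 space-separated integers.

I0 add r1: issue@1 deps=(None,None) exec_start@1 write@4
I1 add r2: issue@2 deps=(None,None) exec_start@2 write@5
I2 add r1: issue@3 deps=(None,0) exec_start@4 write@5
I3 add r2: issue@4 deps=(None,None) exec_start@4 write@5
I4 add r3: issue@5 deps=(2,None) exec_start@5 write@7
I5 add r1: issue@6 deps=(2,3) exec_start@6 write@9
I6 mul r2: issue@7 deps=(5,5) exec_start@9 write@12

Answer: 4 5 5 5 7 9 12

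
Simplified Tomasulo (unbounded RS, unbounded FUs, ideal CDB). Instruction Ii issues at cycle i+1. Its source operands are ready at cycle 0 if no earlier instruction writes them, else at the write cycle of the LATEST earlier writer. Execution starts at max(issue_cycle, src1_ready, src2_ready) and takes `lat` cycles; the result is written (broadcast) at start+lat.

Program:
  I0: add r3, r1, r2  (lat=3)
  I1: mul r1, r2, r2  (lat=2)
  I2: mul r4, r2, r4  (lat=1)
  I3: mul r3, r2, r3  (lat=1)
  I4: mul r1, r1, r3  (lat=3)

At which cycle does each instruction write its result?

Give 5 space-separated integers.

I0 add r3: issue@1 deps=(None,None) exec_start@1 write@4
I1 mul r1: issue@2 deps=(None,None) exec_start@2 write@4
I2 mul r4: issue@3 deps=(None,None) exec_start@3 write@4
I3 mul r3: issue@4 deps=(None,0) exec_start@4 write@5
I4 mul r1: issue@5 deps=(1,3) exec_start@5 write@8

Answer: 4 4 4 5 8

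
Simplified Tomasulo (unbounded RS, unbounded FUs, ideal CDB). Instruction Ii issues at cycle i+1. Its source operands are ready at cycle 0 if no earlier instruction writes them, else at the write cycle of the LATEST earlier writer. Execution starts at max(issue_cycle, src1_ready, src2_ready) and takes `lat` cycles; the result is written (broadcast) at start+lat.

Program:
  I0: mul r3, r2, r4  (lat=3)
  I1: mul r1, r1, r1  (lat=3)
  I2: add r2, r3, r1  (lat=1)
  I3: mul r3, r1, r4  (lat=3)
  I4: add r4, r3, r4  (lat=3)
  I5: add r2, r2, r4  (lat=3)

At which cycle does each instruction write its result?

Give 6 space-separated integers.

Answer: 4 5 6 8 11 14

Derivation:
I0 mul r3: issue@1 deps=(None,None) exec_start@1 write@4
I1 mul r1: issue@2 deps=(None,None) exec_start@2 write@5
I2 add r2: issue@3 deps=(0,1) exec_start@5 write@6
I3 mul r3: issue@4 deps=(1,None) exec_start@5 write@8
I4 add r4: issue@5 deps=(3,None) exec_start@8 write@11
I5 add r2: issue@6 deps=(2,4) exec_start@11 write@14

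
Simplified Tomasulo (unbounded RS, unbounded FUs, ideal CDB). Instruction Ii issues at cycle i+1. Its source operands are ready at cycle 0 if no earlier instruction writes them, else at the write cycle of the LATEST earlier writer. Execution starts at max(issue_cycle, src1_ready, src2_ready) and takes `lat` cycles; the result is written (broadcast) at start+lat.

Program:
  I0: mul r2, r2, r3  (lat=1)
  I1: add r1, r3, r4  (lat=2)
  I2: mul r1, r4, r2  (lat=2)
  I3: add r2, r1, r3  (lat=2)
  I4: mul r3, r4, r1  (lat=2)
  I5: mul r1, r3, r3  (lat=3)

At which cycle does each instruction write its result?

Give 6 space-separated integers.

Answer: 2 4 5 7 7 10

Derivation:
I0 mul r2: issue@1 deps=(None,None) exec_start@1 write@2
I1 add r1: issue@2 deps=(None,None) exec_start@2 write@4
I2 mul r1: issue@3 deps=(None,0) exec_start@3 write@5
I3 add r2: issue@4 deps=(2,None) exec_start@5 write@7
I4 mul r3: issue@5 deps=(None,2) exec_start@5 write@7
I5 mul r1: issue@6 deps=(4,4) exec_start@7 write@10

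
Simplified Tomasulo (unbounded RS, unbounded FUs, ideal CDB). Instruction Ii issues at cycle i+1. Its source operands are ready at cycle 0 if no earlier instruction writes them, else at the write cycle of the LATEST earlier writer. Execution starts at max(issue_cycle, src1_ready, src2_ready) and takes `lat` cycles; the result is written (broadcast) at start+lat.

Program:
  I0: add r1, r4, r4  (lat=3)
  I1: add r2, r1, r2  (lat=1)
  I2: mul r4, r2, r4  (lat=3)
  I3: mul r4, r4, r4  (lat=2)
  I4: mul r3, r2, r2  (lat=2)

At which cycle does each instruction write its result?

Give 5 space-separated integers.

I0 add r1: issue@1 deps=(None,None) exec_start@1 write@4
I1 add r2: issue@2 deps=(0,None) exec_start@4 write@5
I2 mul r4: issue@3 deps=(1,None) exec_start@5 write@8
I3 mul r4: issue@4 deps=(2,2) exec_start@8 write@10
I4 mul r3: issue@5 deps=(1,1) exec_start@5 write@7

Answer: 4 5 8 10 7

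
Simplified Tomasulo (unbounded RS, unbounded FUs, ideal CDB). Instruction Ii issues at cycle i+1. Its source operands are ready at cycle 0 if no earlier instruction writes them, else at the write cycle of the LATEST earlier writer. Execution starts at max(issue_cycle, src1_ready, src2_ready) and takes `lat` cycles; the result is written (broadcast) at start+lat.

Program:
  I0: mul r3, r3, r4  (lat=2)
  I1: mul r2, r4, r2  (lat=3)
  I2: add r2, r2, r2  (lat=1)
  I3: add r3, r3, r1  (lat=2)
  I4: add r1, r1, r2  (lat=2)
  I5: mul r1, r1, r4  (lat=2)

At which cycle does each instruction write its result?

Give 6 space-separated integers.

Answer: 3 5 6 6 8 10

Derivation:
I0 mul r3: issue@1 deps=(None,None) exec_start@1 write@3
I1 mul r2: issue@2 deps=(None,None) exec_start@2 write@5
I2 add r2: issue@3 deps=(1,1) exec_start@5 write@6
I3 add r3: issue@4 deps=(0,None) exec_start@4 write@6
I4 add r1: issue@5 deps=(None,2) exec_start@6 write@8
I5 mul r1: issue@6 deps=(4,None) exec_start@8 write@10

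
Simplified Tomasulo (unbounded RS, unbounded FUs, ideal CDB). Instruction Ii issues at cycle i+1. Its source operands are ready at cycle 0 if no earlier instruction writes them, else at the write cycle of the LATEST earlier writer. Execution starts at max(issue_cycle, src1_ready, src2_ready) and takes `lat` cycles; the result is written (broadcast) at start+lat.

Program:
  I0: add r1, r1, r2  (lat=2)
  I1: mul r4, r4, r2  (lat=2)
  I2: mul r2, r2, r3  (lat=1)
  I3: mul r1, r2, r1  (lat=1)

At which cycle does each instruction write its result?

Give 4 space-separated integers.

Answer: 3 4 4 5

Derivation:
I0 add r1: issue@1 deps=(None,None) exec_start@1 write@3
I1 mul r4: issue@2 deps=(None,None) exec_start@2 write@4
I2 mul r2: issue@3 deps=(None,None) exec_start@3 write@4
I3 mul r1: issue@4 deps=(2,0) exec_start@4 write@5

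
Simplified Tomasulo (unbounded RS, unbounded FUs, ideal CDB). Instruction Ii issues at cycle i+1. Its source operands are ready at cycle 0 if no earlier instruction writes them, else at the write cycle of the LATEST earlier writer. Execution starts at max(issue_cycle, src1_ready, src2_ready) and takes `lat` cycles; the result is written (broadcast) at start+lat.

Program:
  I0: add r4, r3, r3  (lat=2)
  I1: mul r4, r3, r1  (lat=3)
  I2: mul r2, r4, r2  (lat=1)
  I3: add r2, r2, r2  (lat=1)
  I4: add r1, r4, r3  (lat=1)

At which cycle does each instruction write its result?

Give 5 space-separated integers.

I0 add r4: issue@1 deps=(None,None) exec_start@1 write@3
I1 mul r4: issue@2 deps=(None,None) exec_start@2 write@5
I2 mul r2: issue@3 deps=(1,None) exec_start@5 write@6
I3 add r2: issue@4 deps=(2,2) exec_start@6 write@7
I4 add r1: issue@5 deps=(1,None) exec_start@5 write@6

Answer: 3 5 6 7 6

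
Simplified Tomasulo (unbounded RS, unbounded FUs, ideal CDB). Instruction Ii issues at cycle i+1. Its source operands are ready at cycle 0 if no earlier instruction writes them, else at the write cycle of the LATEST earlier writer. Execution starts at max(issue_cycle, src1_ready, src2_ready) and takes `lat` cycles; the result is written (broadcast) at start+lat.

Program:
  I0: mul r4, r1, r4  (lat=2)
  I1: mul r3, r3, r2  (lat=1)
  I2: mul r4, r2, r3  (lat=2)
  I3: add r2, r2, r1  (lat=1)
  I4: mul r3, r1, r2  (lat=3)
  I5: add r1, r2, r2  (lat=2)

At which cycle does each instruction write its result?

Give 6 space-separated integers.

I0 mul r4: issue@1 deps=(None,None) exec_start@1 write@3
I1 mul r3: issue@2 deps=(None,None) exec_start@2 write@3
I2 mul r4: issue@3 deps=(None,1) exec_start@3 write@5
I3 add r2: issue@4 deps=(None,None) exec_start@4 write@5
I4 mul r3: issue@5 deps=(None,3) exec_start@5 write@8
I5 add r1: issue@6 deps=(3,3) exec_start@6 write@8

Answer: 3 3 5 5 8 8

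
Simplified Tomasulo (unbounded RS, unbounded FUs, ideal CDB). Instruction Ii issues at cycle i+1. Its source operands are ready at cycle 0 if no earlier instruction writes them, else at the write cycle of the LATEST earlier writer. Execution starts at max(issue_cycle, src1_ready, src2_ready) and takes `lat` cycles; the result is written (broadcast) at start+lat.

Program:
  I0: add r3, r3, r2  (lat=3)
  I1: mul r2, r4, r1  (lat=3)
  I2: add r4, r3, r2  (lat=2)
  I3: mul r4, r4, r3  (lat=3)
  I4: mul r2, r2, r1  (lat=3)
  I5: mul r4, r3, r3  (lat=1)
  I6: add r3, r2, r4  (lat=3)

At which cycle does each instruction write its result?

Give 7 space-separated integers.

I0 add r3: issue@1 deps=(None,None) exec_start@1 write@4
I1 mul r2: issue@2 deps=(None,None) exec_start@2 write@5
I2 add r4: issue@3 deps=(0,1) exec_start@5 write@7
I3 mul r4: issue@4 deps=(2,0) exec_start@7 write@10
I4 mul r2: issue@5 deps=(1,None) exec_start@5 write@8
I5 mul r4: issue@6 deps=(0,0) exec_start@6 write@7
I6 add r3: issue@7 deps=(4,5) exec_start@8 write@11

Answer: 4 5 7 10 8 7 11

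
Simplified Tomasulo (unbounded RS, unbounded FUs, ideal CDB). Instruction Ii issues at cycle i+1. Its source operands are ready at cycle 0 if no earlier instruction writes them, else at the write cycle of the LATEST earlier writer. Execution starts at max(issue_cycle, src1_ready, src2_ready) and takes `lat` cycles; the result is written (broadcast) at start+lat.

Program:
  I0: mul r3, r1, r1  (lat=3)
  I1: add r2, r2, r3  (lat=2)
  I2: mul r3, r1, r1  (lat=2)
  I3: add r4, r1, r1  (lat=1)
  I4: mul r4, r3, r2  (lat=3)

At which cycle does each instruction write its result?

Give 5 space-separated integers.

I0 mul r3: issue@1 deps=(None,None) exec_start@1 write@4
I1 add r2: issue@2 deps=(None,0) exec_start@4 write@6
I2 mul r3: issue@3 deps=(None,None) exec_start@3 write@5
I3 add r4: issue@4 deps=(None,None) exec_start@4 write@5
I4 mul r4: issue@5 deps=(2,1) exec_start@6 write@9

Answer: 4 6 5 5 9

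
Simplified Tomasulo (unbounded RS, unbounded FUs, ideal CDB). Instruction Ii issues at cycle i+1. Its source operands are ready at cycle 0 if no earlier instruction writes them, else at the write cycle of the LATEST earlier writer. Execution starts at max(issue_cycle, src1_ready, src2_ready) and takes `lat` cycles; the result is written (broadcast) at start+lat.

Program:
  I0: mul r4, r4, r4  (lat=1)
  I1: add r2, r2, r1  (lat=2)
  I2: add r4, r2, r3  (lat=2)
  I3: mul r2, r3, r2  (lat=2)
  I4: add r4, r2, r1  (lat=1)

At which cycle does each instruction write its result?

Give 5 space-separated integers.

Answer: 2 4 6 6 7

Derivation:
I0 mul r4: issue@1 deps=(None,None) exec_start@1 write@2
I1 add r2: issue@2 deps=(None,None) exec_start@2 write@4
I2 add r4: issue@3 deps=(1,None) exec_start@4 write@6
I3 mul r2: issue@4 deps=(None,1) exec_start@4 write@6
I4 add r4: issue@5 deps=(3,None) exec_start@6 write@7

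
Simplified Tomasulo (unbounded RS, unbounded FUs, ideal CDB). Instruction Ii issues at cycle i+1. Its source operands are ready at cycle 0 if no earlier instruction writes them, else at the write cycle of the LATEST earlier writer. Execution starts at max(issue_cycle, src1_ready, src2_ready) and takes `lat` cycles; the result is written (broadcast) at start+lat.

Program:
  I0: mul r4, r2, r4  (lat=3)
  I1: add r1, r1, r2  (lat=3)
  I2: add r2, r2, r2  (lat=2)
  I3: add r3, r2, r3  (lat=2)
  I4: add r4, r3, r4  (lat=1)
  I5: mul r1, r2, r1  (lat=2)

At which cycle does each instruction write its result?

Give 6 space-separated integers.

I0 mul r4: issue@1 deps=(None,None) exec_start@1 write@4
I1 add r1: issue@2 deps=(None,None) exec_start@2 write@5
I2 add r2: issue@3 deps=(None,None) exec_start@3 write@5
I3 add r3: issue@4 deps=(2,None) exec_start@5 write@7
I4 add r4: issue@5 deps=(3,0) exec_start@7 write@8
I5 mul r1: issue@6 deps=(2,1) exec_start@6 write@8

Answer: 4 5 5 7 8 8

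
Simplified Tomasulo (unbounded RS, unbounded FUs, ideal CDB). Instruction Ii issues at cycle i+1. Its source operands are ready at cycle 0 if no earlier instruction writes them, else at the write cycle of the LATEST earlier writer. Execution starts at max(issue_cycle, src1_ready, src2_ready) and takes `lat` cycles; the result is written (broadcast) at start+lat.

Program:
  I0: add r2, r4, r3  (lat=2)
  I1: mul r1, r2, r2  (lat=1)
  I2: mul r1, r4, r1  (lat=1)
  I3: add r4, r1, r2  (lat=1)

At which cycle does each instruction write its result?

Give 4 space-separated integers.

Answer: 3 4 5 6

Derivation:
I0 add r2: issue@1 deps=(None,None) exec_start@1 write@3
I1 mul r1: issue@2 deps=(0,0) exec_start@3 write@4
I2 mul r1: issue@3 deps=(None,1) exec_start@4 write@5
I3 add r4: issue@4 deps=(2,0) exec_start@5 write@6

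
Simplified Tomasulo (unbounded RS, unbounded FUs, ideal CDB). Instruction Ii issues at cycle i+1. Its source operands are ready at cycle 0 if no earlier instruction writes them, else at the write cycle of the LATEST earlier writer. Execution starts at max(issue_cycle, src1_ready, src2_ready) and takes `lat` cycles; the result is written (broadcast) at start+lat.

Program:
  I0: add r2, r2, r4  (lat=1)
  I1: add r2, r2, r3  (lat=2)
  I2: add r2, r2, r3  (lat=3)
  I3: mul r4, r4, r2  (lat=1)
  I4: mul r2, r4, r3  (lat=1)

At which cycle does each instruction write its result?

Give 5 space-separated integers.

Answer: 2 4 7 8 9

Derivation:
I0 add r2: issue@1 deps=(None,None) exec_start@1 write@2
I1 add r2: issue@2 deps=(0,None) exec_start@2 write@4
I2 add r2: issue@3 deps=(1,None) exec_start@4 write@7
I3 mul r4: issue@4 deps=(None,2) exec_start@7 write@8
I4 mul r2: issue@5 deps=(3,None) exec_start@8 write@9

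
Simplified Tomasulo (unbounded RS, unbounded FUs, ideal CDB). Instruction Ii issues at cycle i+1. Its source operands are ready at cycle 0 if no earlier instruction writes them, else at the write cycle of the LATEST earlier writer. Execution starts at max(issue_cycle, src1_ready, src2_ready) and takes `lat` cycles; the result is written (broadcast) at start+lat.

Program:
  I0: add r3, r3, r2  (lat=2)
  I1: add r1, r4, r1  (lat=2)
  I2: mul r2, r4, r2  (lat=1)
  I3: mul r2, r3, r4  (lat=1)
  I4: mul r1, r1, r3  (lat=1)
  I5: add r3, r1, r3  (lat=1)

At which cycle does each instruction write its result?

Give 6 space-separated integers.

I0 add r3: issue@1 deps=(None,None) exec_start@1 write@3
I1 add r1: issue@2 deps=(None,None) exec_start@2 write@4
I2 mul r2: issue@3 deps=(None,None) exec_start@3 write@4
I3 mul r2: issue@4 deps=(0,None) exec_start@4 write@5
I4 mul r1: issue@5 deps=(1,0) exec_start@5 write@6
I5 add r3: issue@6 deps=(4,0) exec_start@6 write@7

Answer: 3 4 4 5 6 7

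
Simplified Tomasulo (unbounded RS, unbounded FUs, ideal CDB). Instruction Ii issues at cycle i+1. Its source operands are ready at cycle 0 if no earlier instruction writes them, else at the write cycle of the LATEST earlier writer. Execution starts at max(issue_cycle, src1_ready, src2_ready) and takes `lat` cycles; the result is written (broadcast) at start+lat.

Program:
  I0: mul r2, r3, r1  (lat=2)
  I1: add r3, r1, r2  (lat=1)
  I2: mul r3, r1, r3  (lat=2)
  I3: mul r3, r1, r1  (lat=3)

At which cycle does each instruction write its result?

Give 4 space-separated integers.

I0 mul r2: issue@1 deps=(None,None) exec_start@1 write@3
I1 add r3: issue@2 deps=(None,0) exec_start@3 write@4
I2 mul r3: issue@3 deps=(None,1) exec_start@4 write@6
I3 mul r3: issue@4 deps=(None,None) exec_start@4 write@7

Answer: 3 4 6 7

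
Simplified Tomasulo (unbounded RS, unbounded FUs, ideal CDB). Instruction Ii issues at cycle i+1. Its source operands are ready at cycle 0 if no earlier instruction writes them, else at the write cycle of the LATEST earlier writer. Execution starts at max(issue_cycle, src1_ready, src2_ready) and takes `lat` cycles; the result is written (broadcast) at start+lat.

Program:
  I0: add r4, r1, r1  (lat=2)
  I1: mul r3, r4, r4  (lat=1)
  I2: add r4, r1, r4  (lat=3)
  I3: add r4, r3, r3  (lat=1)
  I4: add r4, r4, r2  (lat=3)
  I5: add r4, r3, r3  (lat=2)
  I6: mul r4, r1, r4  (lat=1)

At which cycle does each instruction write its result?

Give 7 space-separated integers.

Answer: 3 4 6 5 8 8 9

Derivation:
I0 add r4: issue@1 deps=(None,None) exec_start@1 write@3
I1 mul r3: issue@2 deps=(0,0) exec_start@3 write@4
I2 add r4: issue@3 deps=(None,0) exec_start@3 write@6
I3 add r4: issue@4 deps=(1,1) exec_start@4 write@5
I4 add r4: issue@5 deps=(3,None) exec_start@5 write@8
I5 add r4: issue@6 deps=(1,1) exec_start@6 write@8
I6 mul r4: issue@7 deps=(None,5) exec_start@8 write@9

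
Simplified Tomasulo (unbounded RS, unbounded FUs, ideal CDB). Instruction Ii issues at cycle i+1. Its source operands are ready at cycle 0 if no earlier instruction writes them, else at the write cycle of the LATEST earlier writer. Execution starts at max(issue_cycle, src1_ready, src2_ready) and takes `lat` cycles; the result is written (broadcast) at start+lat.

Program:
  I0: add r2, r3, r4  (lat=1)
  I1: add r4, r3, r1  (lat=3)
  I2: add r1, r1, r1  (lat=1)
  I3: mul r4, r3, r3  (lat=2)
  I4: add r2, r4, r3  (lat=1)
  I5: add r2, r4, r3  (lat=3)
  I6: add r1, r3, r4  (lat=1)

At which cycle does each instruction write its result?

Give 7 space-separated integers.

I0 add r2: issue@1 deps=(None,None) exec_start@1 write@2
I1 add r4: issue@2 deps=(None,None) exec_start@2 write@5
I2 add r1: issue@3 deps=(None,None) exec_start@3 write@4
I3 mul r4: issue@4 deps=(None,None) exec_start@4 write@6
I4 add r2: issue@5 deps=(3,None) exec_start@6 write@7
I5 add r2: issue@6 deps=(3,None) exec_start@6 write@9
I6 add r1: issue@7 deps=(None,3) exec_start@7 write@8

Answer: 2 5 4 6 7 9 8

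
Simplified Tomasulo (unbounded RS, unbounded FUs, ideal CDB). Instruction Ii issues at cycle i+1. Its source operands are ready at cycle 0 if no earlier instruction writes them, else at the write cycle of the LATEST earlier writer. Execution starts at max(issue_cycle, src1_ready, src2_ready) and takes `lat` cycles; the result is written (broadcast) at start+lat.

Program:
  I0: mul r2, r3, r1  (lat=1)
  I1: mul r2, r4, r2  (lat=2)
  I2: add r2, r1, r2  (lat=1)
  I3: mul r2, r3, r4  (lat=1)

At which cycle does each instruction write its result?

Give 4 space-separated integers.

Answer: 2 4 5 5

Derivation:
I0 mul r2: issue@1 deps=(None,None) exec_start@1 write@2
I1 mul r2: issue@2 deps=(None,0) exec_start@2 write@4
I2 add r2: issue@3 deps=(None,1) exec_start@4 write@5
I3 mul r2: issue@4 deps=(None,None) exec_start@4 write@5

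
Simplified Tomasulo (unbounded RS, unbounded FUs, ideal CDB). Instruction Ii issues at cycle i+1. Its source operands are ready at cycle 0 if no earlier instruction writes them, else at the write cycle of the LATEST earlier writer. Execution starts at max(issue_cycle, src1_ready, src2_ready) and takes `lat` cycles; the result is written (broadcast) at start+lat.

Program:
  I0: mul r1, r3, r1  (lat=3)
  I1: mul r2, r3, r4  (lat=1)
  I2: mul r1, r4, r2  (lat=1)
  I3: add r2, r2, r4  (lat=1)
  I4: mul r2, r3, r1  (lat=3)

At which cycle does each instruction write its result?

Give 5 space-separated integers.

I0 mul r1: issue@1 deps=(None,None) exec_start@1 write@4
I1 mul r2: issue@2 deps=(None,None) exec_start@2 write@3
I2 mul r1: issue@3 deps=(None,1) exec_start@3 write@4
I3 add r2: issue@4 deps=(1,None) exec_start@4 write@5
I4 mul r2: issue@5 deps=(None,2) exec_start@5 write@8

Answer: 4 3 4 5 8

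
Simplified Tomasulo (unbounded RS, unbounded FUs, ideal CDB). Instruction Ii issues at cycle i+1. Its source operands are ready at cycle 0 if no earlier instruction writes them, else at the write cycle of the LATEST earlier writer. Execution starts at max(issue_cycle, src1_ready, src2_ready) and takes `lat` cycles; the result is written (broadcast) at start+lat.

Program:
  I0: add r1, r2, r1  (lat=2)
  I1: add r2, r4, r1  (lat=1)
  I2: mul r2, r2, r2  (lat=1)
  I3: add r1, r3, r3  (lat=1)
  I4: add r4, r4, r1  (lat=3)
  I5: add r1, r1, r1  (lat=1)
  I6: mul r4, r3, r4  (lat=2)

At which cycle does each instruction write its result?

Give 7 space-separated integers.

I0 add r1: issue@1 deps=(None,None) exec_start@1 write@3
I1 add r2: issue@2 deps=(None,0) exec_start@3 write@4
I2 mul r2: issue@3 deps=(1,1) exec_start@4 write@5
I3 add r1: issue@4 deps=(None,None) exec_start@4 write@5
I4 add r4: issue@5 deps=(None,3) exec_start@5 write@8
I5 add r1: issue@6 deps=(3,3) exec_start@6 write@7
I6 mul r4: issue@7 deps=(None,4) exec_start@8 write@10

Answer: 3 4 5 5 8 7 10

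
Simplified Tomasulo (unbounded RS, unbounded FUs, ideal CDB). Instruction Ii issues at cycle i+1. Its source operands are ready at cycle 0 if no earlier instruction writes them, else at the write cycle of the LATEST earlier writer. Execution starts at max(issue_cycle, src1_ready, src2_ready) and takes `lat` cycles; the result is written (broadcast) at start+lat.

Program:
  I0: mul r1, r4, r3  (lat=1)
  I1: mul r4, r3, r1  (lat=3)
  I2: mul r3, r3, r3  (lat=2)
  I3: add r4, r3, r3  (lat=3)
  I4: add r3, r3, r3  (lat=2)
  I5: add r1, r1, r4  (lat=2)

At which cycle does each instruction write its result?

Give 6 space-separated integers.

I0 mul r1: issue@1 deps=(None,None) exec_start@1 write@2
I1 mul r4: issue@2 deps=(None,0) exec_start@2 write@5
I2 mul r3: issue@3 deps=(None,None) exec_start@3 write@5
I3 add r4: issue@4 deps=(2,2) exec_start@5 write@8
I4 add r3: issue@5 deps=(2,2) exec_start@5 write@7
I5 add r1: issue@6 deps=(0,3) exec_start@8 write@10

Answer: 2 5 5 8 7 10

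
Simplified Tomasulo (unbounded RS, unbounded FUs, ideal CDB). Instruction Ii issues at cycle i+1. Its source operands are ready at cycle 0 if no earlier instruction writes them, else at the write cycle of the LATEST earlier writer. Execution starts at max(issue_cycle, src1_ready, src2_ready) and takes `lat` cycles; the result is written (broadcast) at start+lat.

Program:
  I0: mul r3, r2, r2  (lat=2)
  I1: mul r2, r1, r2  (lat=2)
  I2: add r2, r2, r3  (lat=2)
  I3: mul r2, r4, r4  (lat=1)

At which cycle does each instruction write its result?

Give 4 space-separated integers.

I0 mul r3: issue@1 deps=(None,None) exec_start@1 write@3
I1 mul r2: issue@2 deps=(None,None) exec_start@2 write@4
I2 add r2: issue@3 deps=(1,0) exec_start@4 write@6
I3 mul r2: issue@4 deps=(None,None) exec_start@4 write@5

Answer: 3 4 6 5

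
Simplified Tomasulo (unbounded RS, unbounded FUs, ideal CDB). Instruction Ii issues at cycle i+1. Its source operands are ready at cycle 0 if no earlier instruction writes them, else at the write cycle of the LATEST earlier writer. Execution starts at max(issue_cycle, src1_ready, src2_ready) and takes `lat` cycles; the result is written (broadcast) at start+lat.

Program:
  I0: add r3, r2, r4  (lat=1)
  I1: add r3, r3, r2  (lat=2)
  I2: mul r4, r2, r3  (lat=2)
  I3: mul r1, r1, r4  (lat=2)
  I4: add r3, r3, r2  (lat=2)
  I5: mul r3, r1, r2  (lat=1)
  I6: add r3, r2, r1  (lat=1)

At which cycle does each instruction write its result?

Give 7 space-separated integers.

Answer: 2 4 6 8 7 9 9

Derivation:
I0 add r3: issue@1 deps=(None,None) exec_start@1 write@2
I1 add r3: issue@2 deps=(0,None) exec_start@2 write@4
I2 mul r4: issue@3 deps=(None,1) exec_start@4 write@6
I3 mul r1: issue@4 deps=(None,2) exec_start@6 write@8
I4 add r3: issue@5 deps=(1,None) exec_start@5 write@7
I5 mul r3: issue@6 deps=(3,None) exec_start@8 write@9
I6 add r3: issue@7 deps=(None,3) exec_start@8 write@9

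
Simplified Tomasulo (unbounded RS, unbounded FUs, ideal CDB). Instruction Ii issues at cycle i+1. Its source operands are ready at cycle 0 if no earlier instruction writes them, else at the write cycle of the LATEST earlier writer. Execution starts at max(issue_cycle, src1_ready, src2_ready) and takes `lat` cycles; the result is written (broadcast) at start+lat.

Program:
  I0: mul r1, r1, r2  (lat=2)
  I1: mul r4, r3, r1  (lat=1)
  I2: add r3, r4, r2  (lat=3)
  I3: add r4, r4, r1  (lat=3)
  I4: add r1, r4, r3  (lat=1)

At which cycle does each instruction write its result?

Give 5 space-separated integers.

I0 mul r1: issue@1 deps=(None,None) exec_start@1 write@3
I1 mul r4: issue@2 deps=(None,0) exec_start@3 write@4
I2 add r3: issue@3 deps=(1,None) exec_start@4 write@7
I3 add r4: issue@4 deps=(1,0) exec_start@4 write@7
I4 add r1: issue@5 deps=(3,2) exec_start@7 write@8

Answer: 3 4 7 7 8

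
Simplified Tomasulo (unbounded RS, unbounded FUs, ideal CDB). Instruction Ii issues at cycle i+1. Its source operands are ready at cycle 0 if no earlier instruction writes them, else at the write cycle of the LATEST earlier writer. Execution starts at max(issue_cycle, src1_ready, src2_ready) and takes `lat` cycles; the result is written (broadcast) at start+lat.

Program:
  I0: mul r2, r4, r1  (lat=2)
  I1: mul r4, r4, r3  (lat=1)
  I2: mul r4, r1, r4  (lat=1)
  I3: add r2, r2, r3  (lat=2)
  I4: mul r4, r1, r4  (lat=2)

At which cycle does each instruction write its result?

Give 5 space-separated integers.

I0 mul r2: issue@1 deps=(None,None) exec_start@1 write@3
I1 mul r4: issue@2 deps=(None,None) exec_start@2 write@3
I2 mul r4: issue@3 deps=(None,1) exec_start@3 write@4
I3 add r2: issue@4 deps=(0,None) exec_start@4 write@6
I4 mul r4: issue@5 deps=(None,2) exec_start@5 write@7

Answer: 3 3 4 6 7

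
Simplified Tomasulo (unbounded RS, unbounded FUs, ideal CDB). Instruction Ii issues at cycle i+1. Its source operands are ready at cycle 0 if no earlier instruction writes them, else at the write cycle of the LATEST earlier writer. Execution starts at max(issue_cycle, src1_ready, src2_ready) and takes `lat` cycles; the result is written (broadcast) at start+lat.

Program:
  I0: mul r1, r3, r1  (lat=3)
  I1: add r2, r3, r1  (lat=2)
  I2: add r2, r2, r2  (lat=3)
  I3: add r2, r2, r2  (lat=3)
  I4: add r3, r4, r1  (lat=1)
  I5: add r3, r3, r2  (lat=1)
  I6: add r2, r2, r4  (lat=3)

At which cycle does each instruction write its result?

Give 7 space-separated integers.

I0 mul r1: issue@1 deps=(None,None) exec_start@1 write@4
I1 add r2: issue@2 deps=(None,0) exec_start@4 write@6
I2 add r2: issue@3 deps=(1,1) exec_start@6 write@9
I3 add r2: issue@4 deps=(2,2) exec_start@9 write@12
I4 add r3: issue@5 deps=(None,0) exec_start@5 write@6
I5 add r3: issue@6 deps=(4,3) exec_start@12 write@13
I6 add r2: issue@7 deps=(3,None) exec_start@12 write@15

Answer: 4 6 9 12 6 13 15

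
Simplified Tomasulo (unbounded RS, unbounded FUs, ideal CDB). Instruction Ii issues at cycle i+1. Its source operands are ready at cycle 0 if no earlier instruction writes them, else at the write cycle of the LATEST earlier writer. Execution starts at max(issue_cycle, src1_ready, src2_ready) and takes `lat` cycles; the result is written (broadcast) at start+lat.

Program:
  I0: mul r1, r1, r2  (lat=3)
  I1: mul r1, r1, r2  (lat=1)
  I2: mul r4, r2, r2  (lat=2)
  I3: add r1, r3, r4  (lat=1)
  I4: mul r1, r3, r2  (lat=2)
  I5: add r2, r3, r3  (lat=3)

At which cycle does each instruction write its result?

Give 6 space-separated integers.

I0 mul r1: issue@1 deps=(None,None) exec_start@1 write@4
I1 mul r1: issue@2 deps=(0,None) exec_start@4 write@5
I2 mul r4: issue@3 deps=(None,None) exec_start@3 write@5
I3 add r1: issue@4 deps=(None,2) exec_start@5 write@6
I4 mul r1: issue@5 deps=(None,None) exec_start@5 write@7
I5 add r2: issue@6 deps=(None,None) exec_start@6 write@9

Answer: 4 5 5 6 7 9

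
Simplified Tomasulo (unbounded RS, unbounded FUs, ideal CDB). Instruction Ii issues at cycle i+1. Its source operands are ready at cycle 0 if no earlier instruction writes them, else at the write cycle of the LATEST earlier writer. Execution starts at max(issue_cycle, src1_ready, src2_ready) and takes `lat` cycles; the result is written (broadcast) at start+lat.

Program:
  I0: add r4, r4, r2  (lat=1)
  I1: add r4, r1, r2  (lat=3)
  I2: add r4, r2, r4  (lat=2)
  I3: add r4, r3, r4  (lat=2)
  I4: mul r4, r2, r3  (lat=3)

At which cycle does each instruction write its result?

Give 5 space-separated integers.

I0 add r4: issue@1 deps=(None,None) exec_start@1 write@2
I1 add r4: issue@2 deps=(None,None) exec_start@2 write@5
I2 add r4: issue@3 deps=(None,1) exec_start@5 write@7
I3 add r4: issue@4 deps=(None,2) exec_start@7 write@9
I4 mul r4: issue@5 deps=(None,None) exec_start@5 write@8

Answer: 2 5 7 9 8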